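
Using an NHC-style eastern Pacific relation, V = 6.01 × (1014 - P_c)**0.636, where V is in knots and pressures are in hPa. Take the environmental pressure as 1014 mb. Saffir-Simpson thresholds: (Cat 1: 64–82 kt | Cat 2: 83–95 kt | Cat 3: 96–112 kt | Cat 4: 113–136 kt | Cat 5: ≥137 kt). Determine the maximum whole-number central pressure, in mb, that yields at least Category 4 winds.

913 mb

Category 4 begins at V = 113 kt.
Required ΔP = (113/6.01)^(1/0.636) = 18.802^1.572 ≈ 100.80 mb.
P_c ≤ 1014 − 100.80 = 913.20, so the highest integer P_c is 913 mb.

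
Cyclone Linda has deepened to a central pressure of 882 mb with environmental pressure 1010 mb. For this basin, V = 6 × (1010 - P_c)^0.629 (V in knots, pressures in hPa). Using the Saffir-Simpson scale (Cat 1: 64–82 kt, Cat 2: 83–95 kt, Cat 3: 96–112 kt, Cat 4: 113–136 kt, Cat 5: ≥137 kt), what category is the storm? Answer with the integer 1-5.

ΔP = 1010 − 882 = 128 mb.
V ≈ 6 × 128^0.629 = 6 × 21.16 ≈ 127 kt.
127 kt falls in the Category 4 band.

4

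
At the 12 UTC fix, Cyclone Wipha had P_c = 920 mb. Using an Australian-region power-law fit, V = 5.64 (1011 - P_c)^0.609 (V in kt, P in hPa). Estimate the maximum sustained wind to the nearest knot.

ΔP = 1011 − 920 = 91 mb.
91^0.609 ≈ 15.598.
V ≈ 5.64 × 15.598 ≈ 88.0 kt.

88 kt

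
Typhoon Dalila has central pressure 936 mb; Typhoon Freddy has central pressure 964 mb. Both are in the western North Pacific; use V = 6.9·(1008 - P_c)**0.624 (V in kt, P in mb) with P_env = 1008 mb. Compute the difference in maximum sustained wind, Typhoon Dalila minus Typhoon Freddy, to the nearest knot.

26 kt

Typhoon Dalila: ΔP = 72; V ≈ 6.9 × 72^0.624 ≈ 99.50 kt.
Typhoon Freddy: ΔP = 44; V ≈ 6.9 × 44^0.624 ≈ 73.18 kt.
Difference ≈ 99.50 − 73.18 = 26.32 → 26 kt.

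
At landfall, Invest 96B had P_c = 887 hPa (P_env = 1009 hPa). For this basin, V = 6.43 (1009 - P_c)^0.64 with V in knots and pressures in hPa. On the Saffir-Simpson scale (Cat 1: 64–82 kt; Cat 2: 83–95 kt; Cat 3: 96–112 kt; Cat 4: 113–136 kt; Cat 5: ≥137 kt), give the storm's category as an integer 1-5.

ΔP = 1009 − 887 = 122 hPa.
V ≈ 6.43 × 122^0.64 = 6.43 × 21.64 ≈ 139 kt.
139 kt falls in the Category 5 band.

5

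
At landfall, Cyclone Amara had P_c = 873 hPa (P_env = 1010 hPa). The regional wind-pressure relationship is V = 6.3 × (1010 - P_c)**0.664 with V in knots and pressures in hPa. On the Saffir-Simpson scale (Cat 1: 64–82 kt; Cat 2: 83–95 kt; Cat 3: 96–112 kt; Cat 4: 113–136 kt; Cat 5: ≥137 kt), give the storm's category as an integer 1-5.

5

ΔP = 1010 − 873 = 137 hPa.
V ≈ 6.3 × 137^0.664 = 6.3 × 26.23 ≈ 165 kt.
165 kt falls in the Category 5 band.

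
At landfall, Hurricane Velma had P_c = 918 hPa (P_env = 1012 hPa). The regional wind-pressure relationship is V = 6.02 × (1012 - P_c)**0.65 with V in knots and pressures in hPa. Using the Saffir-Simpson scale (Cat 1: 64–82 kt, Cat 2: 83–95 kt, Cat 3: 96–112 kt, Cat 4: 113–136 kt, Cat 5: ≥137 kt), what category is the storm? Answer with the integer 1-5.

ΔP = 1012 − 918 = 94 hPa.
V ≈ 6.02 × 94^0.65 = 6.02 × 19.17 ≈ 115 kt.
115 kt falls in the Category 4 band.

4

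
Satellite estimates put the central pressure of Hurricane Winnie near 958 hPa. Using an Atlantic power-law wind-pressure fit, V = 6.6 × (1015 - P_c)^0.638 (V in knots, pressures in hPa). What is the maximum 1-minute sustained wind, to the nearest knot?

ΔP = 1015 − 958 = 57 hPa.
57^0.638 ≈ 13.190.
V ≈ 6.6 × 13.190 ≈ 87.1 kt.

87 kt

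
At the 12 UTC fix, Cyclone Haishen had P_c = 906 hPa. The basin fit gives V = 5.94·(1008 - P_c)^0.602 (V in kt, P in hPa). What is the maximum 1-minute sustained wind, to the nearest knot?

ΔP = 1008 − 906 = 102 hPa.
102^0.602 ≈ 16.187.
V ≈ 5.94 × 16.187 ≈ 96.2 kt.

96 kt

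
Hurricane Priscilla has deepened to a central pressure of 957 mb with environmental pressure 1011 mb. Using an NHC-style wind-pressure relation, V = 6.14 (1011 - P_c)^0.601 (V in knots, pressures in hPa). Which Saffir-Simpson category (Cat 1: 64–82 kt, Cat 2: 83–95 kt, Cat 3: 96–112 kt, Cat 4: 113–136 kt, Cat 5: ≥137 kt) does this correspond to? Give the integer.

ΔP = 1011 − 957 = 54 mb.
V ≈ 6.14 × 54^0.601 = 6.14 × 10.99 ≈ 68 kt.
68 kt falls in the Category 1 band.

1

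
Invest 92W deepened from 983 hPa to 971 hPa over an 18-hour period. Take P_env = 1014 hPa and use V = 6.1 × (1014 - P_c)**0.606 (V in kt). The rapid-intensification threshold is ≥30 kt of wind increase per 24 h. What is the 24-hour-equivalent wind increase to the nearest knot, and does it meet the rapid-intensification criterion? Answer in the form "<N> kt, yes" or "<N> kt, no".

V₁: ΔP = 31, V ≈ 6.1 × 31^0.606 ≈ 48.88 kt.
V₂: ΔP = 43, V ≈ 6.1 × 43^0.606 ≈ 59.60 kt.
ΔV over 18 h = 10.72 kt → 24 h equivalent = 10.72 × 24/18 ≈ 14.29 kt.
14 kt < 30 kt ⇒ not rapid intensification.

14 kt, no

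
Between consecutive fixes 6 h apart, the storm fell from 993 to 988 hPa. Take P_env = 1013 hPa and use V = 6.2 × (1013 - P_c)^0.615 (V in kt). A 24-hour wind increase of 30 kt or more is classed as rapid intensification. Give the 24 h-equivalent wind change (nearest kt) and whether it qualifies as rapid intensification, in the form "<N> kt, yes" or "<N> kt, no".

V₁: ΔP = 20, V ≈ 6.2 × 20^0.615 ≈ 39.13 kt.
V₂: ΔP = 25, V ≈ 6.2 × 25^0.615 ≈ 44.89 kt.
ΔV over 6 h = 5.76 kt → 24 h equivalent = 5.76 × 24/6 ≈ 23.04 kt.
23 kt < 30 kt ⇒ not rapid intensification.

23 kt, no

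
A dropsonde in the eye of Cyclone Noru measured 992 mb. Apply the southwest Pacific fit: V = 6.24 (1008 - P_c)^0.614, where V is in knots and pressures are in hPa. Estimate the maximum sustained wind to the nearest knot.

ΔP = 1008 − 992 = 16 mb.
16^0.614 ≈ 5.487.
V ≈ 6.24 × 5.487 ≈ 34.2 kt.

34 kt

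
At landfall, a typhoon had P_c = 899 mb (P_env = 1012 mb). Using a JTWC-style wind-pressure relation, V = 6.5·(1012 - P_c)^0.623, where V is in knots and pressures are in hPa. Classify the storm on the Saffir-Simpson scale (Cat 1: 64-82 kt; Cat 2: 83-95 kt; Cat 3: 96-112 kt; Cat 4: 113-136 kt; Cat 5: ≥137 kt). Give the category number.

4

ΔP = 1012 − 899 = 113 mb.
V ≈ 6.5 × 113^0.623 = 6.5 × 19.01 ≈ 124 kt.
124 kt falls in the Category 4 band.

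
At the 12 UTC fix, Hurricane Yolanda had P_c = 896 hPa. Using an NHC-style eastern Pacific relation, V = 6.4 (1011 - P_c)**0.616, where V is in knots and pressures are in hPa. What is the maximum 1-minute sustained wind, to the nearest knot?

ΔP = 1011 − 896 = 115 hPa.
115^0.616 ≈ 18.595.
V ≈ 6.4 × 18.595 ≈ 119.0 kt.

119 kt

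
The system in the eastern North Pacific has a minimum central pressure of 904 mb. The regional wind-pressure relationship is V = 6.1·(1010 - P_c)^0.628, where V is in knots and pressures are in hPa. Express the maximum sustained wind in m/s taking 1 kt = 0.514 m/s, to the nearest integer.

ΔP = 1010 − 904 = 106 mb.
V ≈ 6.1 × 106^0.628 = 6.1 × 18.702 ≈ 114.083 kt.
114.083 × 0.514 ≈ 58.64 m/s → 59 m/s.

59 m/s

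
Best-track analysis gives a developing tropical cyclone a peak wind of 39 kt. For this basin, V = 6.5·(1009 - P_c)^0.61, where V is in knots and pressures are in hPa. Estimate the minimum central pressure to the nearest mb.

990 mb

ΔP = (V / 6.5)^(1/0.61) = (39/6.5)^1.639.
39/6.5 = 6.000; 6.000^1.639 ≈ 18.87 mb.
P_c = 1009 − 18.87 = 990.13 ≈ 990 mb.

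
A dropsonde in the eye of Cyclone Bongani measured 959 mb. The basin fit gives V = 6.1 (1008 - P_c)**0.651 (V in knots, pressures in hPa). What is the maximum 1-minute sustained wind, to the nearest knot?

ΔP = 1008 − 959 = 49 mb.
49^0.651 ≈ 12.598.
V ≈ 6.1 × 12.598 ≈ 76.9 kt.

77 kt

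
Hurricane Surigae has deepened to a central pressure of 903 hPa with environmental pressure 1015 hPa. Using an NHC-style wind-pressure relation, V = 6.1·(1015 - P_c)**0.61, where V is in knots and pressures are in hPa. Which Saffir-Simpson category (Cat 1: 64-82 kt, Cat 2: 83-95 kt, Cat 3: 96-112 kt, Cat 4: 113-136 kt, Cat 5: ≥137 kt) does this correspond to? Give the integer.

ΔP = 1015 − 903 = 112 hPa.
V ≈ 6.1 × 112^0.61 = 6.1 × 17.78 ≈ 108 kt.
108 kt falls in the Category 3 band.

3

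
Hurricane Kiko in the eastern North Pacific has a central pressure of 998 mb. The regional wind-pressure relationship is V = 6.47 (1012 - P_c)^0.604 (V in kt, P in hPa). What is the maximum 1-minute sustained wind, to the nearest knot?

ΔP = 1012 − 998 = 14 mb.
14^0.604 ≈ 4.923.
V ≈ 6.47 × 4.923 ≈ 31.9 kt.

32 kt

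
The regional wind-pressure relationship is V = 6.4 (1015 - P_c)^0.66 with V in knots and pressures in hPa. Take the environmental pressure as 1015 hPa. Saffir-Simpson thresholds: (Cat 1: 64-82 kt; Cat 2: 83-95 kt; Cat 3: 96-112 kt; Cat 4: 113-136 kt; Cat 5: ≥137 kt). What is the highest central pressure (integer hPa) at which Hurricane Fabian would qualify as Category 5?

911 hPa

Category 5 begins at V = 137 kt.
Required ΔP = (137/6.4)^(1/0.66) = 21.406^1.515 ≈ 103.75 hPa.
P_c ≤ 1015 − 103.75 = 911.25, so the highest integer P_c is 911 hPa.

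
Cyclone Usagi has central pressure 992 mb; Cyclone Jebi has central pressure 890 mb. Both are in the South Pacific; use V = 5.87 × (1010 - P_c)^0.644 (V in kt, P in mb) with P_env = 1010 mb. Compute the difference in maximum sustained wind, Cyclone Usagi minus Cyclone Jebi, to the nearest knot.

Cyclone Usagi: ΔP = 18; V ≈ 5.87 × 18^0.644 ≈ 37.76 kt.
Cyclone Jebi: ΔP = 120; V ≈ 5.87 × 120^0.644 ≈ 128.12 kt.
Difference ≈ 37.76 − 128.12 = -90.36 → -90 kt.

-90 kt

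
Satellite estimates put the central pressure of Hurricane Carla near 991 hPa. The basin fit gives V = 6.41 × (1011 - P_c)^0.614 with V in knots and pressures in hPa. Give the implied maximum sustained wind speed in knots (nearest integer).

ΔP = 1011 − 991 = 20 hPa.
20^0.614 ≈ 6.293.
V ≈ 6.41 × 6.293 ≈ 40.3 kt.

40 kt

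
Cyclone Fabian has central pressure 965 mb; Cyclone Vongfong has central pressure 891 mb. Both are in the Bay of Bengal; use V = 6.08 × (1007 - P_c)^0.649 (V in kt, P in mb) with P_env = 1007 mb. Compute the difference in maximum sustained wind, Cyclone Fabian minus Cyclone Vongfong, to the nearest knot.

Cyclone Fabian: ΔP = 42; V ≈ 6.08 × 42^0.649 ≈ 68.77 kt.
Cyclone Vongfong: ΔP = 116; V ≈ 6.08 × 116^0.649 ≈ 132.96 kt.
Difference ≈ 68.77 − 132.96 = -64.19 → -64 kt.

-64 kt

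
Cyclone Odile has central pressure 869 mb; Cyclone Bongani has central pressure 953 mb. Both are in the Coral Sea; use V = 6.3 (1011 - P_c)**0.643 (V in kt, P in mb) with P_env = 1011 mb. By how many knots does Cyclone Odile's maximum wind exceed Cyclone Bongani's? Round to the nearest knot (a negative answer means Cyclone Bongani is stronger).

67 kt

Cyclone Odile: ΔP = 142; V ≈ 6.3 × 142^0.643 ≈ 152.50 kt.
Cyclone Bongani: ΔP = 58; V ≈ 6.3 × 58^0.643 ≈ 85.75 kt.
Difference ≈ 152.50 − 85.75 = 66.75 → 67 kt.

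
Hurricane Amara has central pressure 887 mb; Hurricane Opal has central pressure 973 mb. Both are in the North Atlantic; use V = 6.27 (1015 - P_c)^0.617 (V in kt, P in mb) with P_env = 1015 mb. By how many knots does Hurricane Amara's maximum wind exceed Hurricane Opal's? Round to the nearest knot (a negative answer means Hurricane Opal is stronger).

62 kt

Hurricane Amara: ΔP = 128; V ≈ 6.27 × 128^0.617 ≈ 125.15 kt.
Hurricane Opal: ΔP = 42; V ≈ 6.27 × 42^0.617 ≈ 62.92 kt.
Difference ≈ 125.15 − 62.92 = 62.23 → 62 kt.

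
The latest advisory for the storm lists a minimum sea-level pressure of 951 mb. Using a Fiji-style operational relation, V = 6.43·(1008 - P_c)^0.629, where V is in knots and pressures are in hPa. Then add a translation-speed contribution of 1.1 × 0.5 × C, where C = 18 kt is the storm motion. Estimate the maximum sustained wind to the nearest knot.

92 kt

ΔP = 1008 − 951 = 57 mb.
57^0.629 ≈ 12.719.
V ≈ 6.43 × 12.719 ≈ 81.8 kt.
Translation term: 1.1 × 0.5 × 18 = 9.9 kt.
Corrected V ≈ 91.7 kt → 92 kt.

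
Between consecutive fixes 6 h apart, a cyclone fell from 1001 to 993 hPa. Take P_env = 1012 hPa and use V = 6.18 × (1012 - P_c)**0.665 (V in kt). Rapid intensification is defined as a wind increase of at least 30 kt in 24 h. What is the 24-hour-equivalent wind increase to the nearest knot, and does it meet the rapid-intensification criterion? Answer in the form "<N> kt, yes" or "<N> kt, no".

V₁: ΔP = 11, V ≈ 6.18 × 11^0.665 ≈ 30.44 kt.
V₂: ΔP = 19, V ≈ 6.18 × 19^0.665 ≈ 43.79 kt.
ΔV over 6 h = 13.35 kt → 24 h equivalent = 13.35 × 24/6 ≈ 53.40 kt.
53 kt ≥ 30 kt ⇒ rapid intensification.

53 kt, yes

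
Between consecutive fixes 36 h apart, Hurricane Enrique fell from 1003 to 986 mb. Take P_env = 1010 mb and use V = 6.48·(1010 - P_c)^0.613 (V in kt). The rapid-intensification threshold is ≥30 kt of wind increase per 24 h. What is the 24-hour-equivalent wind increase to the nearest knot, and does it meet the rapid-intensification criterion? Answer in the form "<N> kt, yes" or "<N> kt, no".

V₁: ΔP = 7, V ≈ 6.48 × 7^0.613 ≈ 21.36 kt.
V₂: ΔP = 24, V ≈ 6.48 × 24^0.613 ≈ 45.46 kt.
ΔV over 36 h = 24.10 kt → 24 h equivalent = 24.10 × 24/36 ≈ 16.07 kt.
16 kt < 30 kt ⇒ not rapid intensification.

16 kt, no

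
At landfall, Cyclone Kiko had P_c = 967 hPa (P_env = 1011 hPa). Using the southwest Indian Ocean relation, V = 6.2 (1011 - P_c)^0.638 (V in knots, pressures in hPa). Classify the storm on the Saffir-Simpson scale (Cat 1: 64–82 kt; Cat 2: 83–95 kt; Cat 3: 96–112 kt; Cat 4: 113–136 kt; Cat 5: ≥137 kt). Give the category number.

1

ΔP = 1011 − 967 = 44 hPa.
V ≈ 6.2 × 44^0.638 = 6.2 × 11.18 ≈ 69 kt.
69 kt falls in the Category 1 band.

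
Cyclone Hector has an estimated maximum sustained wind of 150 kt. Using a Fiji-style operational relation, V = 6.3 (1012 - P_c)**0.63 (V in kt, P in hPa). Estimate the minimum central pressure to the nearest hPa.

ΔP = (V / 6.3)^(1/0.63) = (150/6.3)^1.587.
150/6.3 = 23.810; 23.810^1.587 ≈ 153.22 hPa.
P_c = 1012 − 153.22 = 858.78 ≈ 859 hPa.

859 hPa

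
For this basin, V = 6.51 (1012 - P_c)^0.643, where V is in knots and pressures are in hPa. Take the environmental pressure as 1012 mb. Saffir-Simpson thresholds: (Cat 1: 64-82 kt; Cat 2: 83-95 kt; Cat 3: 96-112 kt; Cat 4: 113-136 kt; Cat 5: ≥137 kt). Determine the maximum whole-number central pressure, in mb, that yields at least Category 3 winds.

946 mb

Category 3 begins at V = 96 kt.
Required ΔP = (96/6.51)^(1/0.643) = 14.747^1.555 ≈ 65.70 mb.
P_c ≤ 1012 − 65.70 = 946.30, so the highest integer P_c is 946 mb.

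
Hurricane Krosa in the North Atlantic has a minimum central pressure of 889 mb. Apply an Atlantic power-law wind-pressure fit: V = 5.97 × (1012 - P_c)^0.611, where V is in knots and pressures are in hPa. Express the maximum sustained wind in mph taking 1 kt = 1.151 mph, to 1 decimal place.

ΔP = 1012 − 889 = 123 mb.
V ≈ 5.97 × 123^0.611 = 5.97 × 18.920 ≈ 112.955 kt.
112.955 × 1.151 ≈ 130.01 mph → 130.0 mph.

130.0 mph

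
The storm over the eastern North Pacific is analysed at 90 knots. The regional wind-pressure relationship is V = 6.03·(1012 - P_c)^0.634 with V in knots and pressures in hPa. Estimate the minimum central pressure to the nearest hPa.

941 hPa

ΔP = (V / 6.03)^(1/0.634) = (90/6.03)^1.577.
90/6.03 = 14.925; 14.925^1.577 ≈ 71.06 hPa.
P_c = 1012 − 71.06 = 940.94 ≈ 941 hPa.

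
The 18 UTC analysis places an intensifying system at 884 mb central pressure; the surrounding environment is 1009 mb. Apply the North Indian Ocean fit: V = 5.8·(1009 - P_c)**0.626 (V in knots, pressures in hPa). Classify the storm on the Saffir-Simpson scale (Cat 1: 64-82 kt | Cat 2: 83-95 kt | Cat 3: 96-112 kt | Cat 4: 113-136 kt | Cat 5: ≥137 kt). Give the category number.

ΔP = 1009 − 884 = 125 mb.
V ≈ 5.8 × 125^0.626 = 5.8 × 20.54 ≈ 119 kt.
119 kt falls in the Category 4 band.

4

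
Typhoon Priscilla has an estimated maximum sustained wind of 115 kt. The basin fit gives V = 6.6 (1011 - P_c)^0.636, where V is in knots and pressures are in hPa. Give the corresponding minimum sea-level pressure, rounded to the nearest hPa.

922 hPa

ΔP = (V / 6.6)^(1/0.636) = (115/6.6)^1.572.
115/6.6 = 17.424; 17.424^1.572 ≈ 89.43 hPa.
P_c = 1011 − 89.43 = 921.57 ≈ 922 hPa.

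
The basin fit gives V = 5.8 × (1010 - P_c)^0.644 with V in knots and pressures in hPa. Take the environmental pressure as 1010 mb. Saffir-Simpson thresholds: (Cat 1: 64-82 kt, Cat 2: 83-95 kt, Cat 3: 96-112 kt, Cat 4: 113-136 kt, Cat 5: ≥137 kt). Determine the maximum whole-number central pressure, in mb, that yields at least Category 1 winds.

968 mb

Category 1 begins at V = 64 kt.
Required ΔP = (64/5.8)^(1/0.644) = 11.034^1.553 ≈ 41.61 mb.
P_c ≤ 1010 − 41.61 = 968.39, so the highest integer P_c is 968 mb.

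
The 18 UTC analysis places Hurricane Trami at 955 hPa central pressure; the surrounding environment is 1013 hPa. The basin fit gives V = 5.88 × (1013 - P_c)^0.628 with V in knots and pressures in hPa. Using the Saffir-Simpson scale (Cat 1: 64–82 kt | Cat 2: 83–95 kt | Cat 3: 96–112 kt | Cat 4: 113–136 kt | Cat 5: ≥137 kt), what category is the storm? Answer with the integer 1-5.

1

ΔP = 1013 − 955 = 58 hPa.
V ≈ 5.88 × 58^0.628 = 5.88 × 12.81 ≈ 75 kt.
75 kt falls in the Category 1 band.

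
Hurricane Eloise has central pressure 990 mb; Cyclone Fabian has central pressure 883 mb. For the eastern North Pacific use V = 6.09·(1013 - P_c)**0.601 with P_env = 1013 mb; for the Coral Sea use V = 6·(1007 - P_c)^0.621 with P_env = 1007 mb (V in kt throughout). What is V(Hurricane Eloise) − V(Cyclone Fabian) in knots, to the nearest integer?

Hurricane Eloise: ΔP = 23; V ≈ 6.09 × 23^0.601 ≈ 40.09 kt.
Cyclone Fabian: ΔP = 124; V ≈ 6 × 124^0.621 ≈ 119.72 kt.
Difference ≈ 40.09 − 119.72 = -79.63 → -80 kt.

-80 kt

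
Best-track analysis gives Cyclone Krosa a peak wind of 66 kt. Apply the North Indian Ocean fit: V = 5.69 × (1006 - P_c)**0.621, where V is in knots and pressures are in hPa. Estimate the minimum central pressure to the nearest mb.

ΔP = (V / 5.69)^(1/0.621) = (66/5.69)^1.610.
66/5.69 = 11.599; 11.599^1.610 ≈ 51.77 mb.
P_c = 1006 − 51.77 = 954.23 ≈ 954 mb.

954 mb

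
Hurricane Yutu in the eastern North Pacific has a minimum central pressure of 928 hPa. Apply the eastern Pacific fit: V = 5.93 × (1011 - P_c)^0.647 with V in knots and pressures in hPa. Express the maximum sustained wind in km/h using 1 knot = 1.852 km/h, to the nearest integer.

ΔP = 1011 − 928 = 83 hPa.
V ≈ 5.93 × 83^0.647 = 5.93 × 17.444 ≈ 103.442 kt.
103.442 × 1.852 ≈ 191.58 km/h → 192 km/h.

192 km/h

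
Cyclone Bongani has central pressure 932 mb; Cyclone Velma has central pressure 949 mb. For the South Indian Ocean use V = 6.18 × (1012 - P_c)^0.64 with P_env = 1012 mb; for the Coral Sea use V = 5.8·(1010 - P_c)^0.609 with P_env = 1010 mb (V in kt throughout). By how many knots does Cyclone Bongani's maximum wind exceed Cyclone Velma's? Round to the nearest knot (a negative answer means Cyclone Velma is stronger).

31 kt

Cyclone Bongani: ΔP = 80; V ≈ 6.18 × 80^0.64 ≈ 102.09 kt.
Cyclone Velma: ΔP = 61; V ≈ 5.8 × 61^0.609 ≈ 70.91 kt.
Difference ≈ 102.09 − 70.91 = 31.18 → 31 kt.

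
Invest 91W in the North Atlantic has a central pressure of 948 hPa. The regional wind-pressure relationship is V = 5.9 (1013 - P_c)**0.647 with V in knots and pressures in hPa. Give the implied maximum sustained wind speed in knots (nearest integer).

ΔP = 1013 − 948 = 65 hPa.
65^0.647 ≈ 14.892.
V ≈ 5.9 × 14.892 ≈ 87.9 kt.

88 kt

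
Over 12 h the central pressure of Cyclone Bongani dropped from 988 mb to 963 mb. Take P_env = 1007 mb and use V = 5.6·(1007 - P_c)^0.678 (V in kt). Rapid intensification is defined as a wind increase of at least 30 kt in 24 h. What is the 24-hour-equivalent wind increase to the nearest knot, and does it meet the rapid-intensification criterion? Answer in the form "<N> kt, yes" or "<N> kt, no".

V₁: ΔP = 19, V ≈ 5.6 × 19^0.678 ≈ 41.23 kt.
V₂: ΔP = 44, V ≈ 5.6 × 44^0.678 ≈ 72.85 kt.
ΔV over 12 h = 31.62 kt → 24 h equivalent = 31.62 × 24/12 ≈ 63.24 kt.
63 kt ≥ 30 kt ⇒ rapid intensification.

63 kt, yes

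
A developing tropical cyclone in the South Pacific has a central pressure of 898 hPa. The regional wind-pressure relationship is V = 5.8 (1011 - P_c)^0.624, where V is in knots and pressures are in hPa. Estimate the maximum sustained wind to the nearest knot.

111 kt

ΔP = 1011 − 898 = 113 hPa.
113^0.624 ≈ 19.104.
V ≈ 5.8 × 19.104 ≈ 110.8 kt.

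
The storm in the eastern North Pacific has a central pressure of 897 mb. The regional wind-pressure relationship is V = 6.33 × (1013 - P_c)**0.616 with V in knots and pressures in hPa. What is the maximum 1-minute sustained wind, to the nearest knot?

ΔP = 1013 − 897 = 116 mb.
116^0.616 ≈ 18.694.
V ≈ 6.33 × 18.694 ≈ 118.3 kt.

118 kt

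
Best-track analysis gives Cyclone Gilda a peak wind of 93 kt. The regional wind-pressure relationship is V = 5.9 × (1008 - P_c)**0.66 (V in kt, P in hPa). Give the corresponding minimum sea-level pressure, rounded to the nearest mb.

ΔP = (V / 5.9)^(1/0.66) = (93/5.9)^1.515.
93/5.9 = 15.763; 15.763^1.515 ≈ 65.25 mb.
P_c = 1008 − 65.25 = 942.75 ≈ 943 mb.

943 mb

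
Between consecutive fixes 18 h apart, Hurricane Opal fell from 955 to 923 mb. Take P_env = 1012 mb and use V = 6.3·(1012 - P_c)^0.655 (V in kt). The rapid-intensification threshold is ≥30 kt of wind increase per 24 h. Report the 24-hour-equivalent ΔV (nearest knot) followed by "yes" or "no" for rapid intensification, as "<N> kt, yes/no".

40 kt, yes

V₁: ΔP = 57, V ≈ 6.3 × 57^0.655 ≈ 89.01 kt.
V₂: ΔP = 89, V ≈ 6.3 × 89^0.655 ≈ 119.18 kt.
ΔV over 18 h = 30.17 kt → 24 h equivalent = 30.17 × 24/18 ≈ 40.23 kt.
40 kt ≥ 30 kt ⇒ rapid intensification.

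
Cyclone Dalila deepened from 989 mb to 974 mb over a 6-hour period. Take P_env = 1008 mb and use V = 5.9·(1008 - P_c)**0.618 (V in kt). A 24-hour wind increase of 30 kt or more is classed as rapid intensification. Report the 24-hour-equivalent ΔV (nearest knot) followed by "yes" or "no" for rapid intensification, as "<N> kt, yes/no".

63 kt, yes

V₁: ΔP = 19, V ≈ 5.9 × 19^0.618 ≈ 36.40 kt.
V₂: ΔP = 34, V ≈ 5.9 × 34^0.618 ≈ 52.16 kt.
ΔV over 6 h = 15.76 kt → 24 h equivalent = 15.76 × 24/6 ≈ 63.04 kt.
63 kt ≥ 30 kt ⇒ rapid intensification.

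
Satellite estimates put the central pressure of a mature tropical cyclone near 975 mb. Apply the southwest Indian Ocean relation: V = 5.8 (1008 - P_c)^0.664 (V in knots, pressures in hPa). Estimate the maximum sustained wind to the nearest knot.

59 kt

ΔP = 1008 − 975 = 33 mb.
33^0.664 ≈ 10.193.
V ≈ 5.8 × 10.193 ≈ 59.1 kt.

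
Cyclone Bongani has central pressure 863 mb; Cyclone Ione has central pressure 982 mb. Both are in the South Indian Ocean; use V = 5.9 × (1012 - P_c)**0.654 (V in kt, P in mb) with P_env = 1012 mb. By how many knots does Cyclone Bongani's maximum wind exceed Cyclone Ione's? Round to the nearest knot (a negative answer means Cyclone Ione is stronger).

101 kt

Cyclone Bongani: ΔP = 149; V ≈ 5.9 × 149^0.654 ≈ 155.64 kt.
Cyclone Ione: ΔP = 30; V ≈ 5.9 × 30^0.654 ≈ 54.56 kt.
Difference ≈ 155.64 − 54.56 = 101.08 → 101 kt.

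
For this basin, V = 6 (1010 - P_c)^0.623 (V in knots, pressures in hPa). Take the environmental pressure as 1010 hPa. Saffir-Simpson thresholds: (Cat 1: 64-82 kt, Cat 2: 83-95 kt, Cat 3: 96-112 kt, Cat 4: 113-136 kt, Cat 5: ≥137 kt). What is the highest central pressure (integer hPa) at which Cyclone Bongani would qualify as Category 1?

Category 1 begins at V = 64 kt.
Required ΔP = (64/6)^(1/0.623) = 10.667^1.605 ≈ 44.68 hPa.
P_c ≤ 1010 − 44.68 = 965.32, so the highest integer P_c is 965 hPa.

965 hPa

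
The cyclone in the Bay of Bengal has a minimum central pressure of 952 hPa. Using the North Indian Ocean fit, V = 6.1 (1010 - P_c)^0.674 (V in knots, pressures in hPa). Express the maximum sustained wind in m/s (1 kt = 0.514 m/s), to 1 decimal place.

ΔP = 1010 − 952 = 58 hPa.
V ≈ 6.1 × 58^0.674 = 6.1 × 15.437 ≈ 94.163 kt.
94.163 × 0.514 ≈ 48.40 m/s → 48.4 m/s.

48.4 m/s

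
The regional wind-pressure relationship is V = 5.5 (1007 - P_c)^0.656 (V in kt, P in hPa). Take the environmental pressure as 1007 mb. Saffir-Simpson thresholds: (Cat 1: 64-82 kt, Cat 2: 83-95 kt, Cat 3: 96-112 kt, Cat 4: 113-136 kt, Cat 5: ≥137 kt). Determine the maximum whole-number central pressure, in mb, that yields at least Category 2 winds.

Category 2 begins at V = 83 kt.
Required ΔP = (83/5.5)^(1/0.656) = 15.091^1.524 ≈ 62.64 mb.
P_c ≤ 1007 − 62.64 = 944.36, so the highest integer P_c is 944 mb.

944 mb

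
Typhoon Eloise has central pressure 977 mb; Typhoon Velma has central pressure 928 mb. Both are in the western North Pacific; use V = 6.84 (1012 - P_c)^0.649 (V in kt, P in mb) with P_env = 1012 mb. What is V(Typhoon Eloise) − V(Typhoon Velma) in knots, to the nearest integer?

Typhoon Eloise: ΔP = 35; V ≈ 6.84 × 35^0.649 ≈ 68.73 kt.
Typhoon Velma: ΔP = 84; V ≈ 6.84 × 84^0.649 ≈ 121.31 kt.
Difference ≈ 68.73 − 121.31 = -52.58 → -53 kt.

-53 kt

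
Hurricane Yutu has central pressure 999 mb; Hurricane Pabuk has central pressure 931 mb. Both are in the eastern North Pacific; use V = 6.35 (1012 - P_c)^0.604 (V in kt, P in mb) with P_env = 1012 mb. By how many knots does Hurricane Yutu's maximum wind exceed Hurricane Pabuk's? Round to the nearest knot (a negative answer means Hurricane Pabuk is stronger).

Hurricane Yutu: ΔP = 13; V ≈ 6.35 × 13^0.604 ≈ 29.89 kt.
Hurricane Pabuk: ΔP = 81; V ≈ 6.35 × 81^0.604 ≈ 90.26 kt.
Difference ≈ 29.89 − 90.26 = -60.37 → -60 kt.

-60 kt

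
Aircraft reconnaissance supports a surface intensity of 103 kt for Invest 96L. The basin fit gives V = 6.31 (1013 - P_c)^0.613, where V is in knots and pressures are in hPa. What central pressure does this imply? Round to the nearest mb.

918 mb

ΔP = (V / 6.31)^(1/0.613) = (103/6.31)^1.631.
103/6.31 = 16.323; 16.323^1.631 ≈ 95.17 mb.
P_c = 1013 − 95.17 = 917.83 ≈ 918 mb.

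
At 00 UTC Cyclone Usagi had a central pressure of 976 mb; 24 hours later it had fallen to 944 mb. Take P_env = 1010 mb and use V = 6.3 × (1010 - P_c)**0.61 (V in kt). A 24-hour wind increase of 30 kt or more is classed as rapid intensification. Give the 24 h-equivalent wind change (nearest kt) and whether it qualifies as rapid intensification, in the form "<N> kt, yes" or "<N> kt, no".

V₁: ΔP = 34, V ≈ 6.3 × 34^0.61 ≈ 54.14 kt.
V₂: ΔP = 66, V ≈ 6.3 × 66^0.61 ≈ 81.15 kt.
ΔV over 24 h = 27.01 kt → 24 h equivalent = 27.01 × 24/24 ≈ 27.01 kt.
27 kt < 30 kt ⇒ not rapid intensification.

27 kt, no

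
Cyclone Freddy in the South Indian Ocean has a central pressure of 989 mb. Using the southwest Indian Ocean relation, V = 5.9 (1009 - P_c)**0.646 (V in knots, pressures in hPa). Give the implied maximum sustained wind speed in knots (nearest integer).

ΔP = 1009 − 989 = 20 mb.
20^0.646 ≈ 6.926.
V ≈ 5.9 × 6.926 ≈ 40.9 kt.

41 kt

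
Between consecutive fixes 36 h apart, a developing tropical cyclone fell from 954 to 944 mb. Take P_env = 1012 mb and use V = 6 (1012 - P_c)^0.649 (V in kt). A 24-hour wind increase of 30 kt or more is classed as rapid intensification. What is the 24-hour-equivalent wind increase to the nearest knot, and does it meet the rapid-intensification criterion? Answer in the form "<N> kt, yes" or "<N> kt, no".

V₁: ΔP = 58, V ≈ 6 × 58^0.649 ≈ 83.68 kt.
V₂: ΔP = 68, V ≈ 6 × 68^0.649 ≈ 92.78 kt.
ΔV over 36 h = 9.10 kt → 24 h equivalent = 9.10 × 24/36 ≈ 6.07 kt.
6 kt < 30 kt ⇒ not rapid intensification.

6 kt, no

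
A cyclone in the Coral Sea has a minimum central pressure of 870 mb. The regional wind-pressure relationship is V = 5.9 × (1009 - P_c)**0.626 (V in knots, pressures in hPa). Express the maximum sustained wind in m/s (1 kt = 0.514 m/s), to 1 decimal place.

ΔP = 1009 − 870 = 139 mb.
V ≈ 5.9 × 139^0.626 = 5.9 × 21.955 ≈ 129.533 kt.
129.533 × 0.514 ≈ 66.58 m/s → 66.6 m/s.

66.6 m/s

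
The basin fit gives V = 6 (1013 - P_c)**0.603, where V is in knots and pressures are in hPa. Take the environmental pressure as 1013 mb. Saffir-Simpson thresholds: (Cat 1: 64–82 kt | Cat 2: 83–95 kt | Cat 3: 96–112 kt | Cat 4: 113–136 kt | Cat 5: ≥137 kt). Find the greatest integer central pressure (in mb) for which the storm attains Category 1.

962 mb

Category 1 begins at V = 64 kt.
Required ΔP = (64/6)^(1/0.603) = 10.667^1.658 ≈ 50.68 mb.
P_c ≤ 1013 − 50.68 = 962.32, so the highest integer P_c is 962 mb.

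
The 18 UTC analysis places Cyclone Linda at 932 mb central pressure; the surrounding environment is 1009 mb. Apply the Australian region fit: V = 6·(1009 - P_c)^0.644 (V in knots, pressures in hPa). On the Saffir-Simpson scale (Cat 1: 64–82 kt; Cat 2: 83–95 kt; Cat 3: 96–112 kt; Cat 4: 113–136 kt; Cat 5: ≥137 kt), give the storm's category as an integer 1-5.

ΔP = 1009 − 932 = 77 mb.
V ≈ 6 × 77^0.644 = 6 × 16.40 ≈ 98 kt.
98 kt falls in the Category 3 band.

3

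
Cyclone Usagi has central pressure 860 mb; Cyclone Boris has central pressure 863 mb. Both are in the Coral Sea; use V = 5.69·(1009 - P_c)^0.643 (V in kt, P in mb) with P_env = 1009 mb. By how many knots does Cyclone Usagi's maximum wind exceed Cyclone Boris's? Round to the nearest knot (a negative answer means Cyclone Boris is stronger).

2 kt

Cyclone Usagi: ΔP = 149; V ≈ 5.69 × 149^0.643 ≈ 142.06 kt.
Cyclone Boris: ΔP = 146; V ≈ 5.69 × 146^0.643 ≈ 140.21 kt.
Difference ≈ 142.06 − 140.21 = 1.85 → 2 kt.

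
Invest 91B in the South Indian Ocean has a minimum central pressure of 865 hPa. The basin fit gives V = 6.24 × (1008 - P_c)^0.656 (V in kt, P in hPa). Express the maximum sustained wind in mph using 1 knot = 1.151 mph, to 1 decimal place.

ΔP = 1008 − 865 = 143 hPa.
V ≈ 6.24 × 143^0.656 = 6.24 × 25.936 ≈ 161.840 kt.
161.840 × 1.151 ≈ 186.28 mph → 186.3 mph.

186.3 mph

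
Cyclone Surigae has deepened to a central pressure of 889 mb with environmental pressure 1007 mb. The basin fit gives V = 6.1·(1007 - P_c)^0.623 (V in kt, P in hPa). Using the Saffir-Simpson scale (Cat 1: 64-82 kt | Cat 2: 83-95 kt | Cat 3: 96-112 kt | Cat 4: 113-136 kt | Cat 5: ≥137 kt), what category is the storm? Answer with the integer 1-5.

ΔP = 1007 − 889 = 118 mb.
V ≈ 6.1 × 118^0.623 = 6.1 × 19.53 ≈ 119 kt.
119 kt falls in the Category 4 band.

4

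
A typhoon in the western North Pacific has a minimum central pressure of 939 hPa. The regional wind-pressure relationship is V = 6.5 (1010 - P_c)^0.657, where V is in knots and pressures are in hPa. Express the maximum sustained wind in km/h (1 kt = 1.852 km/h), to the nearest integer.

198 km/h

ΔP = 1010 − 939 = 71 hPa.
V ≈ 6.5 × 71^0.657 = 6.5 × 16.454 ≈ 106.952 kt.
106.952 × 1.852 ≈ 198.08 km/h → 198 km/h.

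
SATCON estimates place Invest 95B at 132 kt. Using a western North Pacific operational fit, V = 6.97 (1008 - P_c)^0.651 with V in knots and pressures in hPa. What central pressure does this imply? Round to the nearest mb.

916 mb

ΔP = (V / 6.97)^(1/0.651) = (132/6.97)^1.536.
132/6.97 = 18.938; 18.938^1.536 ≈ 91.65 mb.
P_c = 1008 − 91.65 = 916.35 ≈ 916 mb.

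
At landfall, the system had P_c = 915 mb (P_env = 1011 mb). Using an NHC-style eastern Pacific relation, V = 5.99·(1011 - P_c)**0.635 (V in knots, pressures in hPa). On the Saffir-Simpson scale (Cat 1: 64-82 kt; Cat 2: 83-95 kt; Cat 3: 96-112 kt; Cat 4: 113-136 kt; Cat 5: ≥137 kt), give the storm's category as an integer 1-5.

ΔP = 1011 − 915 = 96 mb.
V ≈ 5.99 × 96^0.635 = 5.99 × 18.14 ≈ 109 kt.
109 kt falls in the Category 3 band.

3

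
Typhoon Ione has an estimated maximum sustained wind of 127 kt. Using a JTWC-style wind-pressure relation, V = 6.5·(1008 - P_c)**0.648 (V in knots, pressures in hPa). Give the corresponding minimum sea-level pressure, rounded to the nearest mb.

ΔP = (V / 6.5)^(1/0.648) = (127/6.5)^1.543.
127/6.5 = 19.538; 19.538^1.543 ≈ 98.20 mb.
P_c = 1008 − 98.20 = 909.80 ≈ 910 mb.

910 mb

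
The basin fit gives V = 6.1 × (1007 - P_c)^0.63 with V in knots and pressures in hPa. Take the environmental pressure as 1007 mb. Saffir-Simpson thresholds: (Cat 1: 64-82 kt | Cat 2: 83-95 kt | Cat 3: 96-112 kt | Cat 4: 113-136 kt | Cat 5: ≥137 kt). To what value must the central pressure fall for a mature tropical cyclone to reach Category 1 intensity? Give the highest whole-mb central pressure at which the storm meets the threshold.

Category 1 begins at V = 64 kt.
Required ΔP = (64/6.1)^(1/0.63) = 10.492^1.587 ≈ 41.73 mb.
P_c ≤ 1007 − 41.73 = 965.27, so the highest integer P_c is 965 mb.

965 mb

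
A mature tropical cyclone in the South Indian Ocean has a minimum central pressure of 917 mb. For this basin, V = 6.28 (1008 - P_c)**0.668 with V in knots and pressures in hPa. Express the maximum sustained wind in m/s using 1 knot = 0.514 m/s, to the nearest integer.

66 m/s

ΔP = 1008 − 917 = 91 mb.
V ≈ 6.28 × 91^0.668 = 6.28 × 20.354 ≈ 127.820 kt.
127.820 × 0.514 ≈ 65.70 m/s → 66 m/s.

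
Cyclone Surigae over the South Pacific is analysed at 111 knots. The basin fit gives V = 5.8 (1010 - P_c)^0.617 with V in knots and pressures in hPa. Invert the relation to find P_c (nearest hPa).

890 hPa

ΔP = (V / 5.8)^(1/0.617) = (111/5.8)^1.621.
111/5.8 = 19.138; 19.138^1.621 ≈ 119.57 hPa.
P_c = 1010 − 119.57 = 890.43 ≈ 890 hPa.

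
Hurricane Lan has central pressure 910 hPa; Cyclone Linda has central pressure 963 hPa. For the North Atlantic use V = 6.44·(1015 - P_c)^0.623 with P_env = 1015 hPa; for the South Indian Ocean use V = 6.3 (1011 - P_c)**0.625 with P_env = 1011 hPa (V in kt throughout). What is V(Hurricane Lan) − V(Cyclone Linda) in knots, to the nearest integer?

Hurricane Lan: ΔP = 105; V ≈ 6.44 × 105^0.623 ≈ 116.97 kt.
Cyclone Linda: ΔP = 48; V ≈ 6.3 × 48^0.625 ≈ 70.81 kt.
Difference ≈ 116.97 − 70.81 = 46.16 → 46 kt.

46 kt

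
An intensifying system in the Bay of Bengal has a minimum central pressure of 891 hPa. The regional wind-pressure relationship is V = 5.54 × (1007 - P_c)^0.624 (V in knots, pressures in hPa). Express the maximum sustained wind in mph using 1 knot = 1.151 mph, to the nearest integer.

ΔP = 1007 − 891 = 116 hPa.
V ≈ 5.54 × 116^0.624 = 5.54 × 19.419 ≈ 107.580 kt.
107.580 × 1.151 ≈ 123.82 mph → 124 mph.

124 mph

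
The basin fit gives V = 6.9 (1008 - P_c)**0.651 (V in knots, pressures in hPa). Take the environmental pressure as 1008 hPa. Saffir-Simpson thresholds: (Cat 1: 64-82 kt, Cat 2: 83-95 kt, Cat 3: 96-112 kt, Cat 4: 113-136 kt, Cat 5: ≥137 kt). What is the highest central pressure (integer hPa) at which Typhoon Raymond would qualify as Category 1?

Category 1 begins at V = 64 kt.
Required ΔP = (64/6.9)^(1/0.651) = 9.275^1.536 ≈ 30.61 hPa.
P_c ≤ 1008 − 30.61 = 977.39, so the highest integer P_c is 977 hPa.

977 hPa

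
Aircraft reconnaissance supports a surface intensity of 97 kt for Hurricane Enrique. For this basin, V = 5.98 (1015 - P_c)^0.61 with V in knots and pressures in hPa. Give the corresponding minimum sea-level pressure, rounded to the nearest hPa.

919 hPa

ΔP = (V / 5.98)^(1/0.61) = (97/5.98)^1.639.
97/5.98 = 16.221; 16.221^1.639 ≈ 96.32 hPa.
P_c = 1015 − 96.32 = 918.68 ≈ 919 hPa.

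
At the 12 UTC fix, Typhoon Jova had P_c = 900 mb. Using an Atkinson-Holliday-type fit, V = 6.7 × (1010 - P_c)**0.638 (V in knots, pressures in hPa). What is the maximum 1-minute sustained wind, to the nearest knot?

134 kt

ΔP = 1010 − 900 = 110 mb.
110^0.638 ≈ 20.064.
V ≈ 6.7 × 20.064 ≈ 134.4 kt.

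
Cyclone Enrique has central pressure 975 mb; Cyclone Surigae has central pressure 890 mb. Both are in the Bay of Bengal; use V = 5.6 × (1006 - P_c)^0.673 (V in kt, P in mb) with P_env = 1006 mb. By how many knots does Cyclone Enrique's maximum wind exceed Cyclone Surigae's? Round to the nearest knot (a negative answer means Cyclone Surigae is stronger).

-81 kt

Cyclone Enrique: ΔP = 31; V ≈ 5.6 × 31^0.673 ≈ 56.48 kt.
Cyclone Surigae: ΔP = 116; V ≈ 5.6 × 116^0.673 ≈ 137.27 kt.
Difference ≈ 56.48 − 137.27 = -80.79 → -81 kt.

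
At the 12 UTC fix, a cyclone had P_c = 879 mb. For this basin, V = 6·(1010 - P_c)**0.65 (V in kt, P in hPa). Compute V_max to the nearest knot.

143 kt

ΔP = 1010 − 879 = 131 mb.
131^0.65 ≈ 23.781.
V ≈ 6 × 23.781 ≈ 142.7 kt.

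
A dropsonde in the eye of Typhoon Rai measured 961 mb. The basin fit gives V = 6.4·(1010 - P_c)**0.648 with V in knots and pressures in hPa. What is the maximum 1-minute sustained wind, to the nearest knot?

ΔP = 1010 − 961 = 49 mb.
49^0.648 ≈ 12.452.
V ≈ 6.4 × 12.452 ≈ 79.7 kt.

80 kt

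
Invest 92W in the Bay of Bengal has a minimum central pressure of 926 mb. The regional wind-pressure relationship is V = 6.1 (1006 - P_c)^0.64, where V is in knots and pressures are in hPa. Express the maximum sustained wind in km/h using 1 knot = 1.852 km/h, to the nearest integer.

ΔP = 1006 − 926 = 80 mb.
V ≈ 6.1 × 80^0.64 = 6.1 × 16.519 ≈ 100.764 kt.
100.764 × 1.852 ≈ 186.62 km/h → 187 km/h.

187 km/h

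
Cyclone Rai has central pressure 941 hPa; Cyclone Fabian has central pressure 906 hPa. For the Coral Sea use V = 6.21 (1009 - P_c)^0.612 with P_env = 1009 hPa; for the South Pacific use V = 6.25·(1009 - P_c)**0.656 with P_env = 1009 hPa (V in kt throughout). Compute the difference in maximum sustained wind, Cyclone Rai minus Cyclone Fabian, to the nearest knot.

Cyclone Rai: ΔP = 68; V ≈ 6.21 × 68^0.612 ≈ 82.15 kt.
Cyclone Fabian: ΔP = 103; V ≈ 6.25 × 103^0.656 ≈ 130.71 kt.
Difference ≈ 82.15 − 130.71 = -48.56 → -49 kt.

-49 kt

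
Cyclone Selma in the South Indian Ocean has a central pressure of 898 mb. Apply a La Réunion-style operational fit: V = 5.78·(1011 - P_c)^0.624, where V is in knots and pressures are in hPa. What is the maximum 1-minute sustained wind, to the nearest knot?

ΔP = 1011 − 898 = 113 mb.
113^0.624 ≈ 19.104.
V ≈ 5.78 × 19.104 ≈ 110.4 kt.

110 kt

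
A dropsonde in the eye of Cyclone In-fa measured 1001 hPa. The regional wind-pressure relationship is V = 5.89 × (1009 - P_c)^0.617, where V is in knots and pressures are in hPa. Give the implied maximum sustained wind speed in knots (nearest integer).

21 kt

ΔP = 1009 − 1001 = 8 hPa.
8^0.617 ≈ 3.608.
V ≈ 5.89 × 3.608 ≈ 21.2 kt.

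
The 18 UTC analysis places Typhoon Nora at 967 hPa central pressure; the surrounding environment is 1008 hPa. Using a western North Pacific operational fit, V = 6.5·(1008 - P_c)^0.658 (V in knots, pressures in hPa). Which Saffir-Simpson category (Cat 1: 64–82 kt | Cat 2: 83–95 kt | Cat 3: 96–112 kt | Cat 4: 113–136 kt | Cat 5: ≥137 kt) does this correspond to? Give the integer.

ΔP = 1008 − 967 = 41 hPa.
V ≈ 6.5 × 41^0.658 = 6.5 × 11.51 ≈ 75 kt.
75 kt falls in the Category 1 band.

1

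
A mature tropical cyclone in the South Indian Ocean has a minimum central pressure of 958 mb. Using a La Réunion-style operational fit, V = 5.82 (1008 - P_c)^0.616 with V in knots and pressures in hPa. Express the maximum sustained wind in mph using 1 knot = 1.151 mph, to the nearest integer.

ΔP = 1008 − 958 = 50 mb.
V ≈ 5.82 × 50^0.616 = 5.82 × 11.132 ≈ 64.787 kt.
64.787 × 1.151 ≈ 74.57 mph → 75 mph.

75 mph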